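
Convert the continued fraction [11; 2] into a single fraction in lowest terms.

a_0 = 11: 11/1
a_1 = 2: 23/2

23/2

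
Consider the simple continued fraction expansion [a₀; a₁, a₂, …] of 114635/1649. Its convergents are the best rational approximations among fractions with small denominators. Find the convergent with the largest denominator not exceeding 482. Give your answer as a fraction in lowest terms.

3893/56

a_0 = 69: 69/1  (≤ bound)
a_1 = 1: 70/1  (≤ bound)
a_2 = 1: 139/2  (≤ bound)
a_3 = 13: 1877/27  (≤ bound)
a_4 = 2: 3893/56  (≤ bound)
a_5 = 9: 36914/531  (> 482, stop)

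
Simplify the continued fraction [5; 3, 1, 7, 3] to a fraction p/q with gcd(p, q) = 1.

510/97

a_0 = 5: 5/1
a_1 = 3: 16/3
a_2 = 1: 21/4
a_3 = 7: 163/31
a_4 = 3: 510/97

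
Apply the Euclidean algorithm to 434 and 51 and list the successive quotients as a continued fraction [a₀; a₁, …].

[8; 1, 1, 25]

Apply division with remainder until the remainder is 0:
434 = 8·51 + 26, so a_0 = 8
51 = 1·26 + 25, so a_1 = 1
26 = 1·25 + 1, so a_2 = 1
25 = 25·1 + 0, so a_3 = 25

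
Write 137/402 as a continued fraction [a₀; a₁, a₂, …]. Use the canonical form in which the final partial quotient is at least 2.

Run the Euclidean algorithm, recording each quotient:
137 = 0·402 + 137, so a_0 = 0
402 = 2·137 + 128, so a_1 = 2
137 = 1·128 + 9, so a_2 = 1
128 = 14·9 + 2, so a_3 = 14
9 = 4·2 + 1, so a_4 = 4
2 = 2·1 + 0, so a_5 = 2

[0; 2, 1, 14, 4, 2]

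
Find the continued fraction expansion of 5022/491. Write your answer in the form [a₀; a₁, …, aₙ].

[10; 4, 2, 1, 1, 1, 1, 8]

5022 ÷ 491 → quotient 10, remainder 112
491 ÷ 112 → quotient 4, remainder 43
112 ÷ 43 → quotient 2, remainder 26
43 ÷ 26 → quotient 1, remainder 17
26 ÷ 17 → quotient 1, remainder 9
17 ÷ 9 → quotient 1, remainder 8
9 ÷ 8 → quotient 1, remainder 1
8 ÷ 1 → quotient 8, remainder 0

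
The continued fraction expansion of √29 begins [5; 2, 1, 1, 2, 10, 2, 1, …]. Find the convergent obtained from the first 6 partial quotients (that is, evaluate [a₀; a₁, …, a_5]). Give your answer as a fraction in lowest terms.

Use the convergent recurrence hₖ = aₖ·hₖ₋₁ + hₖ₋₂ (and likewise for the denominators kₖ):
a_0 = 5: 5/1
a_1 = 2: 11/2
a_2 = 1: 16/3
a_3 = 1: 27/5
a_4 = 2: 70/13
a_5 = 10: 727/135

727/135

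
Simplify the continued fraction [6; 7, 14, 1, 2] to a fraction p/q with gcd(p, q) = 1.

Start with 2.
1 + 1/(2/1) = 1 + 1/2 = 3/2
14 + 1/(3/2) = 14 + 2/3 = 44/3
7 + 1/(44/3) = 7 + 3/44 = 311/44
6 + 1/(311/44) = 6 + 44/311 = 1910/311

1910/311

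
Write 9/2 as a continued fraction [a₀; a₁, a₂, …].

[4; 2]

Run the Euclidean algorithm, recording each quotient:
9 = 4·2 + 1, so a_0 = 4
2 = 2·1 + 0, so a_1 = 2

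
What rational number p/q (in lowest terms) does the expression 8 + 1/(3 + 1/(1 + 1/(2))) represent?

Use the convergent recurrence hₖ = aₖ·hₖ₋₁ + hₖ₋₂ (and likewise for the denominators kₖ):
a_0 = 8: 8/1
a_1 = 3: 25/3
a_2 = 1: 33/4
a_3 = 2: 91/11

91/11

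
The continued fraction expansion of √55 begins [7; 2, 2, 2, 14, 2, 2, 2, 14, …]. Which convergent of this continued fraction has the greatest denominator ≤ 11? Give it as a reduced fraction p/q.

37/5

a_0 = 7: 7/1  (≤ bound)
a_1 = 2: 15/2  (≤ bound)
a_2 = 2: 37/5  (≤ bound)
a_3 = 2: 89/12  (> 11, stop)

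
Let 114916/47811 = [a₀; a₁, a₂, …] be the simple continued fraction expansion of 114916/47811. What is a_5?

114916 = 2·47811 + 19294, so a_0 = 2
47811 = 2·19294 + 9223, so a_1 = 2
19294 = 2·9223 + 848, so a_2 = 2
9223 = 10·848 + 743, so a_3 = 10
848 = 1·743 + 105, so a_4 = 1
743 = 7·105 + 8, so a_5 = 7

7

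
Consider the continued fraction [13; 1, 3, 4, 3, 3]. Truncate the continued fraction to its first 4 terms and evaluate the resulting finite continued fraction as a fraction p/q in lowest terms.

Starting at the tail and folding back:
Start with 4.
3 + 1/(4/1) = 3 + 1/4 = 13/4
1 + 1/(13/4) = 1 + 4/13 = 17/13
13 + 1/(17/13) = 13 + 13/17 = 234/17

234/17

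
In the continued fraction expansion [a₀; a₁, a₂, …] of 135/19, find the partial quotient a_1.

⌊135/19⌋ = 7, remainder 2
⌊19/2⌋ = 9, remainder 1

9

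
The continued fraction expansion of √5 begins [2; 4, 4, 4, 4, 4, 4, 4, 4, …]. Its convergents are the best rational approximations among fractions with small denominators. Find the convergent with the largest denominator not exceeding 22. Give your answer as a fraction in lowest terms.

List convergents until the denominator exceeds the bound:
a_0 = 2: 2/1  (≤ bound)
a_1 = 4: 9/4  (≤ bound)
a_2 = 4: 38/17  (≤ bound)
a_3 = 4: 161/72  (> 22, stop)

38/17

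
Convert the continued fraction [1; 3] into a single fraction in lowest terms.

4/3

Build up convergents one term at a time:
a_0 = 1: 1/1
a_1 = 3: 4/3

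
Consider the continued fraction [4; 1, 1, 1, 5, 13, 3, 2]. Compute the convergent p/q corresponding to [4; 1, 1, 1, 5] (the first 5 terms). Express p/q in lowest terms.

Compute successive convergents:
a_0 = 4: 4/1
a_1 = 1: 5/1
a_2 = 1: 9/2
a_3 = 1: 14/3
a_4 = 5: 79/17

79/17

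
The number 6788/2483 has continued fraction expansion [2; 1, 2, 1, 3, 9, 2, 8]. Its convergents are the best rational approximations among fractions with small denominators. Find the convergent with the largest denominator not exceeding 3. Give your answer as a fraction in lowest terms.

8/3

a_0 = 2: 2/1  (≤ bound)
a_1 = 1: 3/1  (≤ bound)
a_2 = 2: 8/3  (≤ bound)
a_3 = 1: 11/4  (> 3, stop)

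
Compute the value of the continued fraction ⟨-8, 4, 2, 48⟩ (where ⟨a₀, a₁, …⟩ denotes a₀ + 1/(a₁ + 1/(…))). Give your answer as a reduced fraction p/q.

-3391/436

Start with 48.
2 + 1/(48/1) = 2 + 1/48 = 97/48
4 + 1/(97/48) = 4 + 48/97 = 436/97
-8 + 1/(436/97) = -8 + 97/436 = -3391/436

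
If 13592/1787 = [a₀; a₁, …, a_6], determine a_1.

13592 ÷ 1787 → quotient 7, remainder 1083
1787 ÷ 1083 → quotient 1, remainder 704

1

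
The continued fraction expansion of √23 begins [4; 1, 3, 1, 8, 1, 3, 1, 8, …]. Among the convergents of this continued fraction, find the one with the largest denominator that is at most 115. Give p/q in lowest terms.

a_0 = 4: 4/1  (≤ bound)
a_1 = 1: 5/1  (≤ bound)
a_2 = 3: 19/4  (≤ bound)
a_3 = 1: 24/5  (≤ bound)
a_4 = 8: 211/44  (≤ bound)
a_5 = 1: 235/49  (≤ bound)
a_6 = 3: 916/191  (> 115, stop)

235/49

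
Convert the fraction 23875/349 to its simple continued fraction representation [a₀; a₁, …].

⌊23875/349⌋ = 68, remainder 143
⌊349/143⌋ = 2, remainder 63
⌊143/63⌋ = 2, remainder 17
⌊63/17⌋ = 3, remainder 12
⌊17/12⌋ = 1, remainder 5
⌊12/5⌋ = 2, remainder 2
⌊5/2⌋ = 2, remainder 1
⌊2/1⌋ = 2, remainder 0

[68; 2, 2, 3, 1, 2, 2, 2]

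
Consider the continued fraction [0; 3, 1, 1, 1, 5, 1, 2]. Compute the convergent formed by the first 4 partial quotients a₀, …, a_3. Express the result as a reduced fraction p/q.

2/7

Start with 1.
1 + 1/(1/1) = 1 + 1/1 = 2/1
3 + 1/(2/1) = 3 + 1/2 = 7/2
0 + 1/(7/2) = 0 + 2/7 = 2/7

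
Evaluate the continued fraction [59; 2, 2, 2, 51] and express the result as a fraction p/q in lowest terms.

a_0 = 59: 59/1
a_1 = 2: 119/2
a_2 = 2: 297/5
a_3 = 2: 713/12
a_4 = 51: 36660/617

36660/617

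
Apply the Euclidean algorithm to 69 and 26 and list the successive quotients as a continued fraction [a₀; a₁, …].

[2; 1, 1, 1, 8]

Repeatedly divide and take the remainder:
⌊69/26⌋ = 2, remainder 17
⌊26/17⌋ = 1, remainder 9
⌊17/9⌋ = 1, remainder 8
⌊9/8⌋ = 1, remainder 1
⌊8/1⌋ = 8, remainder 0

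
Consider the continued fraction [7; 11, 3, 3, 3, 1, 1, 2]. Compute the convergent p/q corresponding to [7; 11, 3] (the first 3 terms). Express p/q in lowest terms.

241/34

a_0 = 7: 7/1
a_1 = 11: 78/11
a_2 = 3: 241/34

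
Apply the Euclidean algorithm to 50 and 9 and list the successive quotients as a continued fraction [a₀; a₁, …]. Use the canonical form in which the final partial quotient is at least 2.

[5; 1, 1, 4]

Run the Euclidean algorithm, recording each quotient:
50 ÷ 9 → quotient 5, remainder 5
9 ÷ 5 → quotient 1, remainder 4
5 ÷ 4 → quotient 1, remainder 1
4 ÷ 1 → quotient 4, remainder 0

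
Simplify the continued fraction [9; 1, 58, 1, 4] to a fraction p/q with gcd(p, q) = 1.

2985/299

a_0 = 9: 9/1
a_1 = 1: 10/1
a_2 = 58: 589/59
a_3 = 1: 599/60
a_4 = 4: 2985/299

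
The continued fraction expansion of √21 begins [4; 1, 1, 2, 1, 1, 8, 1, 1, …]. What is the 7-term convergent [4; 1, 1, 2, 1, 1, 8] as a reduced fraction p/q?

a_0 = 4: 4/1
a_1 = 1: 5/1
a_2 = 1: 9/2
a_3 = 2: 23/5
a_4 = 1: 32/7
a_5 = 1: 55/12
a_6 = 8: 472/103

472/103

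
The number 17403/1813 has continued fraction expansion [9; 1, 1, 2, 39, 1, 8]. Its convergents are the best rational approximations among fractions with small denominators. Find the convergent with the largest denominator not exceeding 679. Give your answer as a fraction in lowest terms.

a_0 = 9: 9/1  (≤ bound)
a_1 = 1: 10/1  (≤ bound)
a_2 = 1: 19/2  (≤ bound)
a_3 = 2: 48/5  (≤ bound)
a_4 = 39: 1891/197  (≤ bound)
a_5 = 1: 1939/202  (≤ bound)
a_6 = 8: 17403/1813  (> 679, stop)

1939/202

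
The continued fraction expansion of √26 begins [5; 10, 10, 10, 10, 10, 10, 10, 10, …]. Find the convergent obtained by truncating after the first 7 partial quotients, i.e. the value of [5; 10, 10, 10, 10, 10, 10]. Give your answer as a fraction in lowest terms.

5357035/1050601

Collapse the nested fraction from the inside out:
Start with 10.
10 + 1/(10/1) = 10 + 1/10 = 101/10
10 + 1/(101/10) = 10 + 10/101 = 1020/101
10 + 1/(1020/101) = 10 + 101/1020 = 10301/1020
10 + 1/(10301/1020) = 10 + 1020/10301 = 104030/10301
10 + 1/(104030/10301) = 10 + 10301/104030 = 1050601/104030
5 + 1/(1050601/104030) = 5 + 104030/1050601 = 5357035/1050601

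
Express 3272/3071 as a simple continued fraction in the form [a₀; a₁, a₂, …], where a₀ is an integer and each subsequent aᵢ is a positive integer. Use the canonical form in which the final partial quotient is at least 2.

[1; 15, 3, 1, 1, 2, 3, 3]

3272 = 1·3071 + 201, so a_0 = 1
3071 = 15·201 + 56, so a_1 = 15
201 = 3·56 + 33, so a_2 = 3
56 = 1·33 + 23, so a_3 = 1
33 = 1·23 + 10, so a_4 = 1
23 = 2·10 + 3, so a_5 = 2
10 = 3·3 + 1, so a_6 = 3
3 = 3·1 + 0, so a_7 = 3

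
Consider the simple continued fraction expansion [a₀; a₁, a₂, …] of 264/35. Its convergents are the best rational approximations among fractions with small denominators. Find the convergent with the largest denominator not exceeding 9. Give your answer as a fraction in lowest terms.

15/2

List convergents until the denominator exceeds the bound:
a_0 = 7: 7/1  (≤ bound)
a_1 = 1: 8/1  (≤ bound)
a_2 = 1: 15/2  (≤ bound)
a_3 = 5: 83/11  (> 9, stop)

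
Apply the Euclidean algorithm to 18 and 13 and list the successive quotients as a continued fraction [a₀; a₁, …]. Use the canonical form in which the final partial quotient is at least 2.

[1; 2, 1, 1, 2]

⌊18/13⌋ = 1, remainder 5
⌊13/5⌋ = 2, remainder 3
⌊5/3⌋ = 1, remainder 2
⌊3/2⌋ = 1, remainder 1
⌊2/1⌋ = 2, remainder 0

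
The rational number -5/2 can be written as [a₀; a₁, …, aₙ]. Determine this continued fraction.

[-3; 2]

-5 ÷ 2 → quotient -3, remainder 1
2 ÷ 1 → quotient 2, remainder 0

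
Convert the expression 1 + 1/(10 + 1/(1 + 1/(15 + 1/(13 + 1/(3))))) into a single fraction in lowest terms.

7676/7033

a_0 = 1: 1/1
a_1 = 10: 11/10
a_2 = 1: 12/11
a_3 = 15: 191/175
a_4 = 13: 2495/2286
a_5 = 3: 7676/7033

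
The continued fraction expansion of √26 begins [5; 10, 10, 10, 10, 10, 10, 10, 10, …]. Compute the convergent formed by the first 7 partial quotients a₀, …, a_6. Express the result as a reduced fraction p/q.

5357035/1050601

Start with 10.
10 + 1/(10/1) = 10 + 1/10 = 101/10
10 + 1/(101/10) = 10 + 10/101 = 1020/101
10 + 1/(1020/101) = 10 + 101/1020 = 10301/1020
10 + 1/(10301/1020) = 10 + 1020/10301 = 104030/10301
10 + 1/(104030/10301) = 10 + 10301/104030 = 1050601/104030
5 + 1/(1050601/104030) = 5 + 104030/1050601 = 5357035/1050601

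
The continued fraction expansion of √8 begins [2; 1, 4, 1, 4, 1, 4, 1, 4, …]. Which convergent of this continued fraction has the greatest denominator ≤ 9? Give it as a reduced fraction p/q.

17/6

List convergents until the denominator exceeds the bound:
a_0 = 2: 2/1  (≤ bound)
a_1 = 1: 3/1  (≤ bound)
a_2 = 4: 14/5  (≤ bound)
a_3 = 1: 17/6  (≤ bound)
a_4 = 4: 82/29  (> 9, stop)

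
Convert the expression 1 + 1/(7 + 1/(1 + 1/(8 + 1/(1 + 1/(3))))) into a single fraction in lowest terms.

347/308

Collapse the nested fraction from the inside out:
Start with 3.
1 + 1/(3/1) = 1 + 1/3 = 4/3
8 + 1/(4/3) = 8 + 3/4 = 35/4
1 + 1/(35/4) = 1 + 4/35 = 39/35
7 + 1/(39/35) = 7 + 35/39 = 308/39
1 + 1/(308/39) = 1 + 39/308 = 347/308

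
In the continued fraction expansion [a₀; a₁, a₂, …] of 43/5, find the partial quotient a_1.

Repeatedly divide and take the remainder:
43 ÷ 5 → quotient 8, remainder 3
5 ÷ 3 → quotient 1, remainder 2

1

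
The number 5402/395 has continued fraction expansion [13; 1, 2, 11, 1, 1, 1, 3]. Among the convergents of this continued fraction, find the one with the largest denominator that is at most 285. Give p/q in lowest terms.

1477/108

a_0 = 13: 13/1  (≤ bound)
a_1 = 1: 14/1  (≤ bound)
a_2 = 2: 41/3  (≤ bound)
a_3 = 11: 465/34  (≤ bound)
a_4 = 1: 506/37  (≤ bound)
a_5 = 1: 971/71  (≤ bound)
a_6 = 1: 1477/108  (≤ bound)
a_7 = 3: 5402/395  (> 285, stop)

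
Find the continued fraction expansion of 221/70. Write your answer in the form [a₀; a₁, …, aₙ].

[3; 6, 2, 1, 3]

221 ÷ 70 → quotient 3, remainder 11
70 ÷ 11 → quotient 6, remainder 4
11 ÷ 4 → quotient 2, remainder 3
4 ÷ 3 → quotient 1, remainder 1
3 ÷ 1 → quotient 3, remainder 0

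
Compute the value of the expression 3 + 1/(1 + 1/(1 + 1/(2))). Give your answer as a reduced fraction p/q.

18/5

a_0 = 3: 3/1
a_1 = 1: 4/1
a_2 = 1: 7/2
a_3 = 2: 18/5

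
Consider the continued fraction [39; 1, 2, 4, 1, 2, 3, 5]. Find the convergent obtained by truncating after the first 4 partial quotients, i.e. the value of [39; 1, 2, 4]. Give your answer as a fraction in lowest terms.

a_0 = 39: 39/1
a_1 = 1: 40/1
a_2 = 2: 119/3
a_3 = 4: 516/13

516/13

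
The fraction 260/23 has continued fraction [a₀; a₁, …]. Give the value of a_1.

260 ÷ 23 → quotient 11, remainder 7
23 ÷ 7 → quotient 3, remainder 2

3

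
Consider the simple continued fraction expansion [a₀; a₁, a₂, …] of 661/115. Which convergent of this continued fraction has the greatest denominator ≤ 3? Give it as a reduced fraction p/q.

a_0 = 5: 5/1  (≤ bound)
a_1 = 1: 6/1  (≤ bound)
a_2 = 2: 17/3  (≤ bound)
a_3 = 1: 23/4  (> 3, stop)

17/3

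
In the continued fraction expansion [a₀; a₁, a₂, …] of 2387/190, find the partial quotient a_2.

⌊2387/190⌋ = 12, remainder 107
⌊190/107⌋ = 1, remainder 83
⌊107/83⌋ = 1, remainder 24

1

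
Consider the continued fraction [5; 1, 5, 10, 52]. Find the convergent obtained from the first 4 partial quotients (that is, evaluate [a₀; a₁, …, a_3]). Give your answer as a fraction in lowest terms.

Starting at the tail and folding back:
Start with 10.
5 + 1/(10/1) = 5 + 1/10 = 51/10
1 + 1/(51/10) = 1 + 10/51 = 61/51
5 + 1/(61/51) = 5 + 51/61 = 356/61

356/61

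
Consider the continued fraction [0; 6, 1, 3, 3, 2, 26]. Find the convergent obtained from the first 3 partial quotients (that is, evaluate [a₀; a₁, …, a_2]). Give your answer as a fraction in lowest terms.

Start with 1.
6 + 1/(1/1) = 6 + 1/1 = 7/1
0 + 1/(7/1) = 0 + 1/7 = 1/7

1/7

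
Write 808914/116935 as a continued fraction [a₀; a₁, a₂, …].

808914 ÷ 116935 → quotient 6, remainder 107304
116935 ÷ 107304 → quotient 1, remainder 9631
107304 ÷ 9631 → quotient 11, remainder 1363
9631 ÷ 1363 → quotient 7, remainder 90
1363 ÷ 90 → quotient 15, remainder 13
90 ÷ 13 → quotient 6, remainder 12
13 ÷ 12 → quotient 1, remainder 1
12 ÷ 1 → quotient 12, remainder 0

[6; 1, 11, 7, 15, 6, 1, 12]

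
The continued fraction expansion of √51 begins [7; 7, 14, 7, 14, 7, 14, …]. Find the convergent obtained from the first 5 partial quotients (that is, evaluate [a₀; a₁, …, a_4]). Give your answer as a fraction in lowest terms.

Build up convergents one term at a time:
a_0 = 7: 7/1
a_1 = 7: 50/7
a_2 = 14: 707/99
a_3 = 7: 4999/700
a_4 = 14: 70693/9899

70693/9899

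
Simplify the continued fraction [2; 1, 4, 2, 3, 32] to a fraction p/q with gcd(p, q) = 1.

a_0 = 2: 2/1
a_1 = 1: 3/1
a_2 = 4: 14/5
a_3 = 2: 31/11
a_4 = 3: 107/38
a_5 = 32: 3455/1227

3455/1227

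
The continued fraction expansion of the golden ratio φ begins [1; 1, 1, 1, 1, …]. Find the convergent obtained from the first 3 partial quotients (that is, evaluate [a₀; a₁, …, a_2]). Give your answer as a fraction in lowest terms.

3/2

a_0 = 1: 1/1
a_1 = 1: 2/1
a_2 = 1: 3/2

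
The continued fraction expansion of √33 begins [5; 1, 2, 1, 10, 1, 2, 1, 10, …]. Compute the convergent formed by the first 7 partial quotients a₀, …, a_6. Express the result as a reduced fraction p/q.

787/137

Build up convergents one term at a time:
a_0 = 5: 5/1
a_1 = 1: 6/1
a_2 = 2: 17/3
a_3 = 1: 23/4
a_4 = 10: 247/43
a_5 = 1: 270/47
a_6 = 2: 787/137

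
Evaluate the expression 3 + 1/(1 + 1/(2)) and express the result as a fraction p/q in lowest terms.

11/3

a_0 = 3: 3/1
a_1 = 1: 4/1
a_2 = 2: 11/3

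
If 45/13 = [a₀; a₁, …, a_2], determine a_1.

45 ÷ 13 → quotient 3, remainder 6
13 ÷ 6 → quotient 2, remainder 1

2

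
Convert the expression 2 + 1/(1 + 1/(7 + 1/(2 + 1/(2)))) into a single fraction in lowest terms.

121/42

Compute successive convergents:
a_0 = 2: 2/1
a_1 = 1: 3/1
a_2 = 7: 23/8
a_3 = 2: 49/17
a_4 = 2: 121/42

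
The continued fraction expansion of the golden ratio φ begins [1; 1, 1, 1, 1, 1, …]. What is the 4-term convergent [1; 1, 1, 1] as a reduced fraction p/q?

Start with 1.
1 + 1/(1/1) = 1 + 1/1 = 2/1
1 + 1/(2/1) = 1 + 1/2 = 3/2
1 + 1/(3/2) = 1 + 2/3 = 5/3

5/3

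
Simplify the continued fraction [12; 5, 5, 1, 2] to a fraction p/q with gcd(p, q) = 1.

1073/88

Start with 2.
1 + 1/(2/1) = 1 + 1/2 = 3/2
5 + 1/(3/2) = 5 + 2/3 = 17/3
5 + 1/(17/3) = 5 + 3/17 = 88/17
12 + 1/(88/17) = 12 + 17/88 = 1073/88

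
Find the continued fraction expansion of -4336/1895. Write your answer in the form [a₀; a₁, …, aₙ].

[-3; 1, 2, 2, 8, 32]

Run the Euclidean algorithm, recording each quotient:
-4336 = -3·1895 + 1349, so a_0 = -3
1895 = 1·1349 + 546, so a_1 = 1
1349 = 2·546 + 257, so a_2 = 2
546 = 2·257 + 32, so a_3 = 2
257 = 8·32 + 1, so a_4 = 8
32 = 32·1 + 0, so a_5 = 32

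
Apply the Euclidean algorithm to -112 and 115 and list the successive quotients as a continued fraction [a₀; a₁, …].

[-1; 38, 3]

Run the Euclidean algorithm, recording each quotient:
⌊-112/115⌋ = -1, remainder 3
⌊115/3⌋ = 38, remainder 1
⌊3/1⌋ = 3, remainder 0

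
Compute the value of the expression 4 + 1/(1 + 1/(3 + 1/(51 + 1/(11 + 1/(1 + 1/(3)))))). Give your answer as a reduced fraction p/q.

Build up convergents one term at a time:
a_0 = 4: 4/1
a_1 = 1: 5/1
a_2 = 3: 19/4
a_3 = 51: 974/205
a_4 = 11: 10733/2259
a_5 = 1: 11707/2464
a_6 = 3: 45854/9651

45854/9651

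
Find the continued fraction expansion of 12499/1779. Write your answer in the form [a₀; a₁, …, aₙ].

Repeatedly divide and take the remainder:
⌊12499/1779⌋ = 7, remainder 46
⌊1779/46⌋ = 38, remainder 31
⌊46/31⌋ = 1, remainder 15
⌊31/15⌋ = 2, remainder 1
⌊15/1⌋ = 15, remainder 0

[7; 38, 1, 2, 15]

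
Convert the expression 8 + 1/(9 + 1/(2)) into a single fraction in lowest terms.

a_0 = 8: 8/1
a_1 = 9: 73/9
a_2 = 2: 154/19

154/19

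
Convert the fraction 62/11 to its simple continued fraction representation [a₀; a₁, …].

62 = 5·11 + 7, so a_0 = 5
11 = 1·7 + 4, so a_1 = 1
7 = 1·4 + 3, so a_2 = 1
4 = 1·3 + 1, so a_3 = 1
3 = 3·1 + 0, so a_4 = 3

[5; 1, 1, 1, 3]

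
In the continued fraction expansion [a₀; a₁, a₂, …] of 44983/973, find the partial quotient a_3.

Run the Euclidean algorithm, recording each quotient:
⌊44983/973⌋ = 46, remainder 225
⌊973/225⌋ = 4, remainder 73
⌊225/73⌋ = 3, remainder 6
⌊73/6⌋ = 12, remainder 1

12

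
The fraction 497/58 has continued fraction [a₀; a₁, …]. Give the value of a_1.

Run the Euclidean algorithm, recording each quotient:
497 ÷ 58 → quotient 8, remainder 33
58 ÷ 33 → quotient 1, remainder 25

1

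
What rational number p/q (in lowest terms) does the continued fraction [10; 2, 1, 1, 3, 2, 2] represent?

1039/100

a_0 = 10: 10/1
a_1 = 2: 21/2
a_2 = 1: 31/3
a_3 = 1: 52/5
a_4 = 3: 187/18
a_5 = 2: 426/41
a_6 = 2: 1039/100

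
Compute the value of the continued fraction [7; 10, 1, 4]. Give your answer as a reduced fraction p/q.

383/54

a_0 = 7: 7/1
a_1 = 10: 71/10
a_2 = 1: 78/11
a_3 = 4: 383/54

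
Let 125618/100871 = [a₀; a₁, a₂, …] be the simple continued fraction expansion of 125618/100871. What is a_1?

⌊125618/100871⌋ = 1, remainder 24747
⌊100871/24747⌋ = 4, remainder 1883

4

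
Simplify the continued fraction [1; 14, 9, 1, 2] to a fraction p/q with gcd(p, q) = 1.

Starting at the tail and folding back:
Start with 2.
1 + 1/(2/1) = 1 + 1/2 = 3/2
9 + 1/(3/2) = 9 + 2/3 = 29/3
14 + 1/(29/3) = 14 + 3/29 = 409/29
1 + 1/(409/29) = 1 + 29/409 = 438/409

438/409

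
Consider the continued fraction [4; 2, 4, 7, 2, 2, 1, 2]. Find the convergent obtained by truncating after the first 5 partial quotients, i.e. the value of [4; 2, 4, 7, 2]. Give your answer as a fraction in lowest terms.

618/139

Start with 2.
7 + 1/(2/1) = 7 + 1/2 = 15/2
4 + 1/(15/2) = 4 + 2/15 = 62/15
2 + 1/(62/15) = 2 + 15/62 = 139/62
4 + 1/(139/62) = 4 + 62/139 = 618/139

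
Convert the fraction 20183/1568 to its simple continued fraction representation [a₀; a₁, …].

[12; 1, 6, 1, 4, 40]

20183 = 12·1568 + 1367, so a_0 = 12
1568 = 1·1367 + 201, so a_1 = 1
1367 = 6·201 + 161, so a_2 = 6
201 = 1·161 + 40, so a_3 = 1
161 = 4·40 + 1, so a_4 = 4
40 = 40·1 + 0, so a_5 = 40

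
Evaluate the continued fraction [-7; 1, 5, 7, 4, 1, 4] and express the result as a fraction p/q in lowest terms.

-6545/1062

Start with 4.
1 + 1/(4/1) = 1 + 1/4 = 5/4
4 + 1/(5/4) = 4 + 4/5 = 24/5
7 + 1/(24/5) = 7 + 5/24 = 173/24
5 + 1/(173/24) = 5 + 24/173 = 889/173
1 + 1/(889/173) = 1 + 173/889 = 1062/889
-7 + 1/(1062/889) = -7 + 889/1062 = -6545/1062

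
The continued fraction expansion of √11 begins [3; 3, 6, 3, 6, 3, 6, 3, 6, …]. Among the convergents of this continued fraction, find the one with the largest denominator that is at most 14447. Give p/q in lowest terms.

List convergents until the denominator exceeds the bound:
a_0 = 3: 3/1  (≤ bound)
a_1 = 3: 10/3  (≤ bound)
a_2 = 6: 63/19  (≤ bound)
a_3 = 3: 199/60  (≤ bound)
a_4 = 6: 1257/379  (≤ bound)
a_5 = 3: 3970/1197  (≤ bound)
a_6 = 6: 25077/7561  (≤ bound)
a_7 = 3: 79201/23880  (> 14447, stop)

25077/7561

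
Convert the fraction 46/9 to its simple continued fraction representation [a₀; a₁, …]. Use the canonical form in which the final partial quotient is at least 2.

[5; 9]

Run the Euclidean algorithm, recording each quotient:
⌊46/9⌋ = 5, remainder 1
⌊9/1⌋ = 9, remainder 0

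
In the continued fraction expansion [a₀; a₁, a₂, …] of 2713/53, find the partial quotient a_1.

Run the Euclidean algorithm, recording each quotient:
⌊2713/53⌋ = 51, remainder 10
⌊53/10⌋ = 5, remainder 3

5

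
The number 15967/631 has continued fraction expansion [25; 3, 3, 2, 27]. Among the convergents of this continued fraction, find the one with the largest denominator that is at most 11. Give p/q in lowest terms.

253/10

List convergents until the denominator exceeds the bound:
a_0 = 25: 25/1  (≤ bound)
a_1 = 3: 76/3  (≤ bound)
a_2 = 3: 253/10  (≤ bound)
a_3 = 2: 582/23  (> 11, stop)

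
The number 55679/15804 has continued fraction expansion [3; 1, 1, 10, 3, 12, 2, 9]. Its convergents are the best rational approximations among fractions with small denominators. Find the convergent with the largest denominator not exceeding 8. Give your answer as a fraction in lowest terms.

7/2

List convergents until the denominator exceeds the bound:
a_0 = 3: 3/1  (≤ bound)
a_1 = 1: 4/1  (≤ bound)
a_2 = 1: 7/2  (≤ bound)
a_3 = 10: 74/21  (> 8, stop)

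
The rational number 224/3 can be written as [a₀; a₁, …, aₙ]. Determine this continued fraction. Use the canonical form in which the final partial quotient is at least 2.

⌊224/3⌋ = 74, remainder 2
⌊3/2⌋ = 1, remainder 1
⌊2/1⌋ = 2, remainder 0

[74; 1, 2]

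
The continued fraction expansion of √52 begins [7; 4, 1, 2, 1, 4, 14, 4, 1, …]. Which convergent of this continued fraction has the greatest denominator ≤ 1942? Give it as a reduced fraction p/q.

9223/1279

a_0 = 7: 7/1  (≤ bound)
a_1 = 4: 29/4  (≤ bound)
a_2 = 1: 36/5  (≤ bound)
a_3 = 2: 101/14  (≤ bound)
a_4 = 1: 137/19  (≤ bound)
a_5 = 4: 649/90  (≤ bound)
a_6 = 14: 9223/1279  (≤ bound)
a_7 = 4: 37541/5206  (> 1942, stop)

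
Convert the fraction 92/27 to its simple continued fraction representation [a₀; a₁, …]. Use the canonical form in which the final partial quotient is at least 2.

92 = 3·27 + 11, so a_0 = 3
27 = 2·11 + 5, so a_1 = 2
11 = 2·5 + 1, so a_2 = 2
5 = 5·1 + 0, so a_3 = 5

[3; 2, 2, 5]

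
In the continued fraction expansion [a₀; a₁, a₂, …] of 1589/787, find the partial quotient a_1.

52

1589 = 2·787 + 15, so a_0 = 2
787 = 52·15 + 7, so a_1 = 52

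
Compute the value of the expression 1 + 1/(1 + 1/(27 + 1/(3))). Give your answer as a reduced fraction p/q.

a_0 = 1: 1/1
a_1 = 1: 2/1
a_2 = 27: 55/28
a_3 = 3: 167/85

167/85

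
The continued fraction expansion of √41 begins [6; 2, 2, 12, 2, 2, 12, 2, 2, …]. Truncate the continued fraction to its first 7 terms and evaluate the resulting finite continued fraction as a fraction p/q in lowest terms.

25414/3969

a_0 = 6: 6/1
a_1 = 2: 13/2
a_2 = 2: 32/5
a_3 = 12: 397/62
a_4 = 2: 826/129
a_5 = 2: 2049/320
a_6 = 12: 25414/3969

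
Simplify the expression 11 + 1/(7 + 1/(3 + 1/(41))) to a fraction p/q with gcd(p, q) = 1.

10123/909

Start with 41.
3 + 1/(41/1) = 3 + 1/41 = 124/41
7 + 1/(124/41) = 7 + 41/124 = 909/124
11 + 1/(909/124) = 11 + 124/909 = 10123/909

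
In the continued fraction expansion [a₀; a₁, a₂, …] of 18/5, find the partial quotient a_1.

⌊18/5⌋ = 3, remainder 3
⌊5/3⌋ = 1, remainder 2

1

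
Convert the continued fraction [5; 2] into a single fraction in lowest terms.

Build up convergents one term at a time:
a_0 = 5: 5/1
a_1 = 2: 11/2

11/2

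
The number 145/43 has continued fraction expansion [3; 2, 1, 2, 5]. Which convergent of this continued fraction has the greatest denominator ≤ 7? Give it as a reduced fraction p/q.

10/3

a_0 = 3: 3/1  (≤ bound)
a_1 = 2: 7/2  (≤ bound)
a_2 = 1: 10/3  (≤ bound)
a_3 = 2: 27/8  (> 7, stop)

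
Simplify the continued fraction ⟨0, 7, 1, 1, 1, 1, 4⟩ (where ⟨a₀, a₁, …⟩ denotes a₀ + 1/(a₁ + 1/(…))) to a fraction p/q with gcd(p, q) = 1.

a_0 = 0: 0/1
a_1 = 7: 1/7
a_2 = 1: 1/8
a_3 = 1: 2/15
a_4 = 1: 3/23
a_5 = 1: 5/38
a_6 = 4: 23/175

23/175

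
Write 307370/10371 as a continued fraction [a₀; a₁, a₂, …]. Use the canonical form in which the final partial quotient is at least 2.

307370 ÷ 10371 → quotient 29, remainder 6611
10371 ÷ 6611 → quotient 1, remainder 3760
6611 ÷ 3760 → quotient 1, remainder 2851
3760 ÷ 2851 → quotient 1, remainder 909
2851 ÷ 909 → quotient 3, remainder 124
909 ÷ 124 → quotient 7, remainder 41
124 ÷ 41 → quotient 3, remainder 1
41 ÷ 1 → quotient 41, remainder 0

[29; 1, 1, 1, 3, 7, 3, 41]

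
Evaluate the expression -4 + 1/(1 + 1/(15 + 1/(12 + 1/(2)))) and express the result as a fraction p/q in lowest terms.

-1231/402

a_0 = -4: -4/1
a_1 = 1: -3/1
a_2 = 15: -49/16
a_3 = 12: -591/193
a_4 = 2: -1231/402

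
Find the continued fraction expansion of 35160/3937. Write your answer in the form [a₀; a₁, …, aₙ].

Run the Euclidean algorithm, recording each quotient:
35160 ÷ 3937 → quotient 8, remainder 3664
3937 ÷ 3664 → quotient 1, remainder 273
3664 ÷ 273 → quotient 13, remainder 115
273 ÷ 115 → quotient 2, remainder 43
115 ÷ 43 → quotient 2, remainder 29
43 ÷ 29 → quotient 1, remainder 14
29 ÷ 14 → quotient 2, remainder 1
14 ÷ 1 → quotient 14, remainder 0

[8; 1, 13, 2, 2, 1, 2, 14]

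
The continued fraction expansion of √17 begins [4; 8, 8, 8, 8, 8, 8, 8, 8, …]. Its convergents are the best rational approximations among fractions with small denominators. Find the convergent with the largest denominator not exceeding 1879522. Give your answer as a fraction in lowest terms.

List convergents until the denominator exceeds the bound:
a_0 = 4: 4/1  (≤ bound)
a_1 = 8: 33/8  (≤ bound)
a_2 = 8: 268/65  (≤ bound)
a_3 = 8: 2177/528  (≤ bound)
a_4 = 8: 17684/4289  (≤ bound)
a_5 = 8: 143649/34840  (≤ bound)
a_6 = 8: 1166876/283009  (≤ bound)
a_7 = 8: 9478657/2298912  (> 1879522, stop)

1166876/283009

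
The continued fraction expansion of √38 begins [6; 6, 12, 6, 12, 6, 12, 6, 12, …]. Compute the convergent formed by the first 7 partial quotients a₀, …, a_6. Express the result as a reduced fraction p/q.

2463306/399601

Collapse the nested fraction from the inside out:
Start with 12.
6 + 1/(12/1) = 6 + 1/12 = 73/12
12 + 1/(73/12) = 12 + 12/73 = 888/73
6 + 1/(888/73) = 6 + 73/888 = 5401/888
12 + 1/(5401/888) = 12 + 888/5401 = 65700/5401
6 + 1/(65700/5401) = 6 + 5401/65700 = 399601/65700
6 + 1/(399601/65700) = 6 + 65700/399601 = 2463306/399601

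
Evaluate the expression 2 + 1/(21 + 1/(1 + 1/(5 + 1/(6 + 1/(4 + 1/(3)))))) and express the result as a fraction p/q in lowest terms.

a_0 = 2: 2/1
a_1 = 21: 43/21
a_2 = 1: 45/22
a_3 = 5: 268/131
a_4 = 6: 1653/808
a_5 = 4: 6880/3363
a_6 = 3: 22293/10897

22293/10897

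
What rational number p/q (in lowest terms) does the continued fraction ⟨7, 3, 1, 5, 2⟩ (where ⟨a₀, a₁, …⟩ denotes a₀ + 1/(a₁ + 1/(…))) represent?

Compute successive convergents:
a_0 = 7: 7/1
a_1 = 3: 22/3
a_2 = 1: 29/4
a_3 = 5: 167/23
a_4 = 2: 363/50

363/50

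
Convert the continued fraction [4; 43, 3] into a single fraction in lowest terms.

523/130

a_0 = 4: 4/1
a_1 = 43: 173/43
a_2 = 3: 523/130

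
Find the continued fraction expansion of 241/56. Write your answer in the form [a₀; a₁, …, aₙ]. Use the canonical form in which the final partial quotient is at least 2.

[4; 3, 3, 2, 2]

Apply division with remainder until the remainder is 0:
241 ÷ 56 → quotient 4, remainder 17
56 ÷ 17 → quotient 3, remainder 5
17 ÷ 5 → quotient 3, remainder 2
5 ÷ 2 → quotient 2, remainder 1
2 ÷ 1 → quotient 2, remainder 0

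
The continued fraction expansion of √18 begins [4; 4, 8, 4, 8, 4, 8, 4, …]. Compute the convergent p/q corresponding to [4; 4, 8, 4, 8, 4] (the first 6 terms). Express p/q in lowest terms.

Use the convergent recurrence hₖ = aₖ·hₖ₋₁ + hₖ₋₂ (and likewise for the denominators kₖ):
a_0 = 4: 4/1
a_1 = 4: 17/4
a_2 = 8: 140/33
a_3 = 4: 577/136
a_4 = 8: 4756/1121
a_5 = 4: 19601/4620

19601/4620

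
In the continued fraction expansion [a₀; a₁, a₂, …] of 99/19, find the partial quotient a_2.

1

⌊99/19⌋ = 5, remainder 4
⌊19/4⌋ = 4, remainder 3
⌊4/3⌋ = 1, remainder 1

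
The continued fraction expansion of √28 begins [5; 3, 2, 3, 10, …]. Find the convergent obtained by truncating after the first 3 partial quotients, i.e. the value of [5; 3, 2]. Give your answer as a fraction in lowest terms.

37/7

Work from the innermost term outward:
Start with 2.
3 + 1/(2/1) = 3 + 1/2 = 7/2
5 + 1/(7/2) = 5 + 2/7 = 37/7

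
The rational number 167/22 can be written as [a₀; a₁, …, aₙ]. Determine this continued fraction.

[7; 1, 1, 2, 4]

167 ÷ 22 → quotient 7, remainder 13
22 ÷ 13 → quotient 1, remainder 9
13 ÷ 9 → quotient 1, remainder 4
9 ÷ 4 → quotient 2, remainder 1
4 ÷ 1 → quotient 4, remainder 0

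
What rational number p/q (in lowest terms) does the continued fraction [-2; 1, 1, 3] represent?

-10/7

Start with 3.
1 + 1/(3/1) = 1 + 1/3 = 4/3
1 + 1/(4/3) = 1 + 3/4 = 7/4
-2 + 1/(7/4) = -2 + 4/7 = -10/7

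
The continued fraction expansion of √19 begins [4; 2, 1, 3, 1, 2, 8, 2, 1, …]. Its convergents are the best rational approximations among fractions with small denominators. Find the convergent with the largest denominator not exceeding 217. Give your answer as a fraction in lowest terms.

a_0 = 4: 4/1  (≤ bound)
a_1 = 2: 9/2  (≤ bound)
a_2 = 1: 13/3  (≤ bound)
a_3 = 3: 48/11  (≤ bound)
a_4 = 1: 61/14  (≤ bound)
a_5 = 2: 170/39  (≤ bound)
a_6 = 8: 1421/326  (> 217, stop)

170/39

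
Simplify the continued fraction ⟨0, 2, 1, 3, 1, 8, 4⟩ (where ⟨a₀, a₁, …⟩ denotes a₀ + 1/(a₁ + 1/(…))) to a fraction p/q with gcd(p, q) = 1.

a_0 = 0: 0/1
a_1 = 2: 1/2
a_2 = 1: 1/3
a_3 = 3: 4/11
a_4 = 1: 5/14
a_5 = 8: 44/123
a_6 = 4: 181/506

181/506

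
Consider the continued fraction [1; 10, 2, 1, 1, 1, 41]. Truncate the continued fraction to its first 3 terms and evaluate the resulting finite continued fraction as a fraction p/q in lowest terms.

23/21

Build up convergents one term at a time:
a_0 = 1: 1/1
a_1 = 10: 11/10
a_2 = 2: 23/21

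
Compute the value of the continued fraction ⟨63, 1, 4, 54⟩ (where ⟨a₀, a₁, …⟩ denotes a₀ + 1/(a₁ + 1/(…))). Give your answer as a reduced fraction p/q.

Work from the innermost term outward:
Start with 54.
4 + 1/(54/1) = 4 + 1/54 = 217/54
1 + 1/(217/54) = 1 + 54/217 = 271/217
63 + 1/(271/217) = 63 + 217/271 = 17290/271

17290/271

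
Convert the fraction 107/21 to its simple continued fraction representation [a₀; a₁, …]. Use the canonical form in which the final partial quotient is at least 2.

[5; 10, 2]

107 = 5·21 + 2, so a_0 = 5
21 = 10·2 + 1, so a_1 = 10
2 = 2·1 + 0, so a_2 = 2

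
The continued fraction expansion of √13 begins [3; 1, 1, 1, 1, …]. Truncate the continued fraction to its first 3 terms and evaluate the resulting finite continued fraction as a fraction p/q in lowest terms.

Start with 1.
1 + 1/(1/1) = 1 + 1/1 = 2/1
3 + 1/(2/1) = 3 + 1/2 = 7/2

7/2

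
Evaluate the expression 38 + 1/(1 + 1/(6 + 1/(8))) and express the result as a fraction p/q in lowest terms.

2215/57

Start with 8.
6 + 1/(8/1) = 6 + 1/8 = 49/8
1 + 1/(49/8) = 1 + 8/49 = 57/49
38 + 1/(57/49) = 38 + 49/57 = 2215/57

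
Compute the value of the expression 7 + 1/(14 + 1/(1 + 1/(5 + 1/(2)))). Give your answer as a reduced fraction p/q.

1364/193

a_0 = 7: 7/1
a_1 = 14: 99/14
a_2 = 1: 106/15
a_3 = 5: 629/89
a_4 = 2: 1364/193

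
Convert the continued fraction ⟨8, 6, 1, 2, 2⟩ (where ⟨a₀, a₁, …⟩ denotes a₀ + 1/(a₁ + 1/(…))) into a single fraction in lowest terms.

Build up convergents one term at a time:
a_0 = 8: 8/1
a_1 = 6: 49/6
a_2 = 1: 57/7
a_3 = 2: 163/20
a_4 = 2: 383/47

383/47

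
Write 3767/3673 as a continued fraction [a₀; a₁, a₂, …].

⌊3767/3673⌋ = 1, remainder 94
⌊3673/94⌋ = 39, remainder 7
⌊94/7⌋ = 13, remainder 3
⌊7/3⌋ = 2, remainder 1
⌊3/1⌋ = 3, remainder 0

[1; 39, 13, 2, 3]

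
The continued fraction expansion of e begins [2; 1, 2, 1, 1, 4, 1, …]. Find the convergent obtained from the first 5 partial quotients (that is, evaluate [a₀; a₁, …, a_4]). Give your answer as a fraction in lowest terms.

Build up convergents one term at a time:
a_0 = 2: 2/1
a_1 = 1: 3/1
a_2 = 2: 8/3
a_3 = 1: 11/4
a_4 = 1: 19/7

19/7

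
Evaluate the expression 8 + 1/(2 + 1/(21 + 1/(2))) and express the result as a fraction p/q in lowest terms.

a_0 = 8: 8/1
a_1 = 2: 17/2
a_2 = 21: 365/43
a_3 = 2: 747/88

747/88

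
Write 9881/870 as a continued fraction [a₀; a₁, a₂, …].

[11; 2, 1, 3, 1, 14, 1, 3]

Repeatedly divide and take the remainder:
⌊9881/870⌋ = 11, remainder 311
⌊870/311⌋ = 2, remainder 248
⌊311/248⌋ = 1, remainder 63
⌊248/63⌋ = 3, remainder 59
⌊63/59⌋ = 1, remainder 4
⌊59/4⌋ = 14, remainder 3
⌊4/3⌋ = 1, remainder 1
⌊3/1⌋ = 3, remainder 0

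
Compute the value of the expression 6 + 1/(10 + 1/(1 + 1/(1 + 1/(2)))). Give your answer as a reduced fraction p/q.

323/53

a_0 = 6: 6/1
a_1 = 10: 61/10
a_2 = 1: 67/11
a_3 = 1: 128/21
a_4 = 2: 323/53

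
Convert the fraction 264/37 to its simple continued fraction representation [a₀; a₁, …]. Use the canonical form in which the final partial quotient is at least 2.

[7; 7, 2, 2]

264 ÷ 37 → quotient 7, remainder 5
37 ÷ 5 → quotient 7, remainder 2
5 ÷ 2 → quotient 2, remainder 1
2 ÷ 1 → quotient 2, remainder 0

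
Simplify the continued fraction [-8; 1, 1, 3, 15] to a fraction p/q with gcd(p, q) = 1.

-795/107

Use the convergent recurrence hₖ = aₖ·hₖ₋₁ + hₖ₋₂ (and likewise for the denominators kₖ):
a_0 = -8: -8/1
a_1 = 1: -7/1
a_2 = 1: -15/2
a_3 = 3: -52/7
a_4 = 15: -795/107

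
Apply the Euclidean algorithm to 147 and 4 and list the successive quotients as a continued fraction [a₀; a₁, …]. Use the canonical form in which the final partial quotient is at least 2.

Repeatedly divide and take the remainder:
⌊147/4⌋ = 36, remainder 3
⌊4/3⌋ = 1, remainder 1
⌊3/1⌋ = 3, remainder 0

[36; 1, 3]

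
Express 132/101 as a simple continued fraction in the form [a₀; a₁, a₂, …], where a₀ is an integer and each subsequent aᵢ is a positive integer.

[1; 3, 3, 1, 7]

132 = 1·101 + 31, so a_0 = 1
101 = 3·31 + 8, so a_1 = 3
31 = 3·8 + 7, so a_2 = 3
8 = 1·7 + 1, so a_3 = 1
7 = 7·1 + 0, so a_4 = 7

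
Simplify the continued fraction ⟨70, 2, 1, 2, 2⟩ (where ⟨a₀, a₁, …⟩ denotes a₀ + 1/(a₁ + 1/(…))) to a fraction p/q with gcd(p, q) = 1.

a_0 = 70: 70/1
a_1 = 2: 141/2
a_2 = 1: 211/3
a_3 = 2: 563/8
a_4 = 2: 1337/19

1337/19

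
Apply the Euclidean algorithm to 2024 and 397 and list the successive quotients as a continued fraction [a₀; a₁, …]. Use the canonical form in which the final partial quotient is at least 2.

⌊2024/397⌋ = 5, remainder 39
⌊397/39⌋ = 10, remainder 7
⌊39/7⌋ = 5, remainder 4
⌊7/4⌋ = 1, remainder 3
⌊4/3⌋ = 1, remainder 1
⌊3/1⌋ = 3, remainder 0

[5; 10, 5, 1, 1, 3]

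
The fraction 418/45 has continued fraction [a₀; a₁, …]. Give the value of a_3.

6

418 ÷ 45 → quotient 9, remainder 13
45 ÷ 13 → quotient 3, remainder 6
13 ÷ 6 → quotient 2, remainder 1
6 ÷ 1 → quotient 6, remainder 0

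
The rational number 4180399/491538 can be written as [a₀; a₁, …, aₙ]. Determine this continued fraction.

4180399 ÷ 491538 → quotient 8, remainder 248095
491538 ÷ 248095 → quotient 1, remainder 243443
248095 ÷ 243443 → quotient 1, remainder 4652
243443 ÷ 4652 → quotient 52, remainder 1539
4652 ÷ 1539 → quotient 3, remainder 35
1539 ÷ 35 → quotient 43, remainder 34
35 ÷ 34 → quotient 1, remainder 1
34 ÷ 1 → quotient 34, remainder 0

[8; 1, 1, 52, 3, 43, 1, 34]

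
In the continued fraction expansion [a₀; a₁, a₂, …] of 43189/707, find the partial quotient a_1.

Apply division with remainder until the remainder is 0:
43189 ÷ 707 → quotient 61, remainder 62
707 ÷ 62 → quotient 11, remainder 25

11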